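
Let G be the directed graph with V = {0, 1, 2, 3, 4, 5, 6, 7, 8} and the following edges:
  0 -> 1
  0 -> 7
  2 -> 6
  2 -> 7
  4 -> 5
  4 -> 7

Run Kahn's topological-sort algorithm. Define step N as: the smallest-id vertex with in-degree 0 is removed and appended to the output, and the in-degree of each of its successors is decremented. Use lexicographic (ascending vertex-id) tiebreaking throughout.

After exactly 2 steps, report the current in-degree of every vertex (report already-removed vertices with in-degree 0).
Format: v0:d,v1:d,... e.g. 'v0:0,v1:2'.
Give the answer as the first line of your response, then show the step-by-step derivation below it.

v0:0,v1:0,v2:0,v3:0,v4:0,v5:1,v6:1,v7:2,v8:0

step 1: output 0; order=[0]; indeg=(0,0,0,0,0,1,1,2,0)
step 2: output 1; order=[0,1]; indeg=(0,0,0,0,0,1,1,2,0)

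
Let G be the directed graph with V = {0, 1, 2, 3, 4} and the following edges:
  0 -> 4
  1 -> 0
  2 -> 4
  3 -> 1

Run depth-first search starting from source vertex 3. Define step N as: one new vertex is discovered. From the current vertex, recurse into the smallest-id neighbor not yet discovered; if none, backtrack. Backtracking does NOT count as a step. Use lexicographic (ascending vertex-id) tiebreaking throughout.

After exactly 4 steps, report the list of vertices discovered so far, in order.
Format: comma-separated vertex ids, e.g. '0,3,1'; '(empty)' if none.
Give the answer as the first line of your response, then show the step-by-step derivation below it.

3,1,0,4

step 1: discover 3; path=3; order=3
step 2: discover 1; path=3>1; order=3,1
step 3: discover 0; path=3>1>0; order=3,1,0
step 4: discover 4; path=3>1>0>4; order=3,1,0,4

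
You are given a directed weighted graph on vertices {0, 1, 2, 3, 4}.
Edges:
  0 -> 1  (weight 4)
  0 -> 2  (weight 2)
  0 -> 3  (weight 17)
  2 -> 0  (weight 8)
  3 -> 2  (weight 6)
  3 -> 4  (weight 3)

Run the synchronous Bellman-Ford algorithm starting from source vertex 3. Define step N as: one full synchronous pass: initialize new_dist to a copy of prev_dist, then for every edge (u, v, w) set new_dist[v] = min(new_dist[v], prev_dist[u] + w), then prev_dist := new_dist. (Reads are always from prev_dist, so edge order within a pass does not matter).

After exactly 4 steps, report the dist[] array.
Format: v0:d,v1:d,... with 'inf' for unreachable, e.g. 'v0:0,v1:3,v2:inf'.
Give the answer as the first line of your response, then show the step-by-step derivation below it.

v0:14,v1:18,v2:6,v3:0,v4:3

step 1: dist = v0:inf,v1:inf,v2:6,v3:0,v4:3
step 2: dist = v0:14,v1:inf,v2:6,v3:0,v4:3
step 3: dist = v0:14,v1:18,v2:6,v3:0,v4:3
step 4: dist = v0:14,v1:18,v2:6,v3:0,v4:3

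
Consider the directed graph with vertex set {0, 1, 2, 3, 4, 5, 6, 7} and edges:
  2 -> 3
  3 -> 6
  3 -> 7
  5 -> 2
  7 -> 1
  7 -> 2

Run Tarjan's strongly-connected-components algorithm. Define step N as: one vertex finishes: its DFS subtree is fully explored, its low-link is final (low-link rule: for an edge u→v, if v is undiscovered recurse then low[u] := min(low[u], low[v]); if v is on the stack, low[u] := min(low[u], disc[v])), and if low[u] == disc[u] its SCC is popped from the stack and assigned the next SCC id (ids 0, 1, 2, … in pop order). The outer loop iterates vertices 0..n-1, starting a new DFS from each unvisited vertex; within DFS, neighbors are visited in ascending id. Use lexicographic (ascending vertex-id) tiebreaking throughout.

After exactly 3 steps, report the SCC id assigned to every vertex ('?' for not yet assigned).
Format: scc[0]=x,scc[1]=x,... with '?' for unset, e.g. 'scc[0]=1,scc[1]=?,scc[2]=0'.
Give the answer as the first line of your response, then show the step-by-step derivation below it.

scc[0]=0,scc[1]=1,scc[2]=?,scc[3]=?,scc[4]=?,scc[5]=?,scc[6]=2,scc[7]=?

step 1: low=(low[0]=0,low[1]=?,low[2]=?,low[3]=?,low[4]=?,low[5]=?,low[6]=?,low[7]=?); scc=(scc[0]=0,scc[1]=?,scc[2]=?,scc[3]=?,scc[4]=?,scc[5]=?,scc[6]=?,scc[7]=?)
step 2: low=(low[0]=0,low[1]=1,low[2]=?,low[3]=?,low[4]=?,low[5]=?,low[6]=?,low[7]=?); scc=(scc[0]=0,scc[1]=1,scc[2]=?,scc[3]=?,scc[4]=?,scc[5]=?,scc[6]=?,scc[7]=?)
step 3: low=(low[0]=0,low[1]=1,low[2]=2,low[3]=3,low[4]=?,low[5]=?,low[6]=4,low[7]=?); scc=(scc[0]=0,scc[1]=1,scc[2]=?,scc[3]=?,scc[4]=?,scc[5]=?,scc[6]=2,scc[7]=?)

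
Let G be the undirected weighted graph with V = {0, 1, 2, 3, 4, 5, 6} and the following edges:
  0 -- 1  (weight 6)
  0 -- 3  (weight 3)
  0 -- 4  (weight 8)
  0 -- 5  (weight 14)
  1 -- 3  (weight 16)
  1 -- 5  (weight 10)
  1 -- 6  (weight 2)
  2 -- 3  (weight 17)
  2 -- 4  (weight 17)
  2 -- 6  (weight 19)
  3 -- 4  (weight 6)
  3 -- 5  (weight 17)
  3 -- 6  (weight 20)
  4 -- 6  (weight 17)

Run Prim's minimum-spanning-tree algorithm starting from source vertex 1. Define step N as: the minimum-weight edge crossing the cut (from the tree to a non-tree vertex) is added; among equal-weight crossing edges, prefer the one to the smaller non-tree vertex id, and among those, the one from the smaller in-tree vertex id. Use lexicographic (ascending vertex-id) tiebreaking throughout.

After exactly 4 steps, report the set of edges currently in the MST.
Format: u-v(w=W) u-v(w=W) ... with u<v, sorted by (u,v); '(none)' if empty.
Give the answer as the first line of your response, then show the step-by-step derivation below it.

0-1(w=6) 0-3(w=3) 1-6(w=2) 3-4(w=6)

step 1: add edge 1-6 (w=2); MST = {1-6(w=2)}
step 2: add edge 0-1 (w=6); MST = {0-1(w=6) 1-6(w=2)}
step 3: add edge 0-3 (w=3); MST = {0-1(w=6) 0-3(w=3) 1-6(w=2)}
step 4: add edge 3-4 (w=6); MST = {0-1(w=6) 0-3(w=3) 1-6(w=2) 3-4(w=6)}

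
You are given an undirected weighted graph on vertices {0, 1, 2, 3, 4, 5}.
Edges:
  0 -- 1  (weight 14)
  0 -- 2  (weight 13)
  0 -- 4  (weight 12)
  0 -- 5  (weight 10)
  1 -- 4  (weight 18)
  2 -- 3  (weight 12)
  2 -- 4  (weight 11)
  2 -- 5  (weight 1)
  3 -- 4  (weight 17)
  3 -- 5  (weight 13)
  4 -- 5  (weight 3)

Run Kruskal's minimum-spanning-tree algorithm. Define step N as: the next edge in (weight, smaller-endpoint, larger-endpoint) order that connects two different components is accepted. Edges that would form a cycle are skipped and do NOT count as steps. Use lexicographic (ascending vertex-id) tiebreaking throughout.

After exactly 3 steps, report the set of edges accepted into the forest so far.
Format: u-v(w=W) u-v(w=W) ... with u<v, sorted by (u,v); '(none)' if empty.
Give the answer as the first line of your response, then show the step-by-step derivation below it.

0-5(w=10) 2-5(w=1) 4-5(w=3)

step 1: add edge 2-5 (w=1); MST = {2-5(w=1)}
step 2: add edge 4-5 (w=3); MST = {2-5(w=1) 4-5(w=3)}
step 3: add edge 0-5 (w=10); MST = {0-5(w=10) 2-5(w=1) 4-5(w=3)}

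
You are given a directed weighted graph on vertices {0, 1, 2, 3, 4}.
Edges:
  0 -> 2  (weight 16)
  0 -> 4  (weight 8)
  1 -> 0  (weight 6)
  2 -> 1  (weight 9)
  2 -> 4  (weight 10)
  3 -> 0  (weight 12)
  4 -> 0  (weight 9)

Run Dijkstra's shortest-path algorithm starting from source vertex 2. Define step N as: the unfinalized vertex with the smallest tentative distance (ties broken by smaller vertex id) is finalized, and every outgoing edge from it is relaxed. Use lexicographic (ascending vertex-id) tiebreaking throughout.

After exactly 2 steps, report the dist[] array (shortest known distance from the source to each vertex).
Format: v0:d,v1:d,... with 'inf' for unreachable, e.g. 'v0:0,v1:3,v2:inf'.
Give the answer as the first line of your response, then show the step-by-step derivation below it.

v0:15,v1:9,v2:0,v3:inf,v4:10

step 1: dist = v0:inf,v1:9,v2:0,v3:inf,v4:10
step 2: dist = v0:15,v1:9,v2:0,v3:inf,v4:10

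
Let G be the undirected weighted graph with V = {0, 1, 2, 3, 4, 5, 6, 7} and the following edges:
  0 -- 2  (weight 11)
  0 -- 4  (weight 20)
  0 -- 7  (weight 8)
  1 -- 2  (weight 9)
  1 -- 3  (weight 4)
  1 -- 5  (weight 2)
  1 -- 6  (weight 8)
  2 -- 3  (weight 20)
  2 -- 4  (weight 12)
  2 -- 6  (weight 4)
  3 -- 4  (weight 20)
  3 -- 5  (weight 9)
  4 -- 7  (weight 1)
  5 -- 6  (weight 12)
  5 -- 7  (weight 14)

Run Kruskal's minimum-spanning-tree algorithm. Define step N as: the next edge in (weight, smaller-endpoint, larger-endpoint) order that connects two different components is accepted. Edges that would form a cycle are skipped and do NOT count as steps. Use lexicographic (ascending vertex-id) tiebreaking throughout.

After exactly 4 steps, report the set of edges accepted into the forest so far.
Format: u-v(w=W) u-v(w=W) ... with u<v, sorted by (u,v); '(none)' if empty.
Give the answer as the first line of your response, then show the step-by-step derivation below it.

1-3(w=4) 1-5(w=2) 2-6(w=4) 4-7(w=1)

step 1: add edge 4-7 (w=1); MST = {4-7(w=1)}
step 2: add edge 1-5 (w=2); MST = {1-5(w=2) 4-7(w=1)}
step 3: add edge 1-3 (w=4); MST = {1-3(w=4) 1-5(w=2) 4-7(w=1)}
step 4: add edge 2-6 (w=4); MST = {1-3(w=4) 1-5(w=2) 2-6(w=4) 4-7(w=1)}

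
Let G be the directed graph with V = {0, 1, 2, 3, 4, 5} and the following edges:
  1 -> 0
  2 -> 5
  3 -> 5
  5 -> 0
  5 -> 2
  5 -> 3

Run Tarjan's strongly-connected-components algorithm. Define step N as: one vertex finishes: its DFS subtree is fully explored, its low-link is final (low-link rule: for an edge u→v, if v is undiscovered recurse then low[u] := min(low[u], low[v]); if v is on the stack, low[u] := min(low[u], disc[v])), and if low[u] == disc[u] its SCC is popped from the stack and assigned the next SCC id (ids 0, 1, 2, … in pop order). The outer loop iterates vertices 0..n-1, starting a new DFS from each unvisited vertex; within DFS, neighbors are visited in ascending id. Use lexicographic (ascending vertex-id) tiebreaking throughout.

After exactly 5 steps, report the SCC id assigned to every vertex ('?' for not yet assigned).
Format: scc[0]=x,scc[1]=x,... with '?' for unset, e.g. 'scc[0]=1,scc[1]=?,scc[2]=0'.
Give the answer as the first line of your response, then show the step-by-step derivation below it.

scc[0]=0,scc[1]=1,scc[2]=2,scc[3]=2,scc[4]=?,scc[5]=2

step 1: low=(low[0]=0,low[1]=?,low[2]=?,low[3]=?,low[4]=?,low[5]=?); scc=(scc[0]=0,scc[1]=?,scc[2]=?,scc[3]=?,scc[4]=?,scc[5]=?)
step 2: low=(low[0]=0,low[1]=1,low[2]=?,low[3]=?,low[4]=?,low[5]=?); scc=(scc[0]=0,scc[1]=1,scc[2]=?,scc[3]=?,scc[4]=?,scc[5]=?)
step 3: low=(low[0]=0,low[1]=1,low[2]=2,low[3]=3,low[4]=?,low[5]=2); scc=(scc[0]=0,scc[1]=1,scc[2]=?,scc[3]=?,scc[4]=?,scc[5]=?)
step 4: low=(low[0]=0,low[1]=1,low[2]=2,low[3]=3,low[4]=?,low[5]=2); scc=(scc[0]=0,scc[1]=1,scc[2]=?,scc[3]=?,scc[4]=?,scc[5]=?)
step 5: low=(low[0]=0,low[1]=1,low[2]=2,low[3]=3,low[4]=?,low[5]=2); scc=(scc[0]=0,scc[1]=1,scc[2]=2,scc[3]=2,scc[4]=?,scc[5]=2)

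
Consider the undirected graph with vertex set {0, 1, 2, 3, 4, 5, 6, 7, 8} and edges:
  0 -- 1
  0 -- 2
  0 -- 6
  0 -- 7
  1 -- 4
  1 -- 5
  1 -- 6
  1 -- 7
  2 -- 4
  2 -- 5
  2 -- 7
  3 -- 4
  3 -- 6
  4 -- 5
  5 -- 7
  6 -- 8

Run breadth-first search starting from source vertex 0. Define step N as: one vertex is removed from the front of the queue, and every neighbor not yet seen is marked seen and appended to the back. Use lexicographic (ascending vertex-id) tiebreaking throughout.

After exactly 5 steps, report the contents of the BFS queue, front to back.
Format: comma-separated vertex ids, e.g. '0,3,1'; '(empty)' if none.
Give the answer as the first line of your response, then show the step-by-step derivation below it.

4,5,3,8

step 1: dequeue 0; queue=[1,2,6,7]; order=0
step 2: dequeue 1; queue=[2,6,7,4,5]; order=0,1
step 3: dequeue 2; queue=[6,7,4,5]; order=0,1,2
step 4: dequeue 6; queue=[7,4,5,3,8]; order=0,1,2,6
step 5: dequeue 7; queue=[4,5,3,8]; order=0,1,2,6,7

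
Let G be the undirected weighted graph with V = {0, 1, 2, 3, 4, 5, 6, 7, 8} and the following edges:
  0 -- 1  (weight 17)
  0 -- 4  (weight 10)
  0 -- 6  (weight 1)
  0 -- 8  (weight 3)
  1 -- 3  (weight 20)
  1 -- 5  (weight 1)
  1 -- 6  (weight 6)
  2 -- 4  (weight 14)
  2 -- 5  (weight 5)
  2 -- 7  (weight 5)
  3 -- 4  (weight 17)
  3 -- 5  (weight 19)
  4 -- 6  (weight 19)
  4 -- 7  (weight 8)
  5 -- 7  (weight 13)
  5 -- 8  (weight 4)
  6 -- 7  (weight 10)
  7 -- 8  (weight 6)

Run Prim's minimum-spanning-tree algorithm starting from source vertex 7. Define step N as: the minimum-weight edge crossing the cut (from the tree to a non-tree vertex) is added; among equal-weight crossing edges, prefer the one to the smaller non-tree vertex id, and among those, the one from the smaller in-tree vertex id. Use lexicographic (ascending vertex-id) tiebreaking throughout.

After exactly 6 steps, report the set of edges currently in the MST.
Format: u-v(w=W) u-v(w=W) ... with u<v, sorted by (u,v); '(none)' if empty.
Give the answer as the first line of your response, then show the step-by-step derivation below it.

0-6(w=1) 0-8(w=3) 1-5(w=1) 2-5(w=5) 2-7(w=5) 5-8(w=4)

step 1: add edge 2-7 (w=5); MST = {2-7(w=5)}
step 2: add edge 2-5 (w=5); MST = {2-5(w=5) 2-7(w=5)}
step 3: add edge 1-5 (w=1); MST = {1-5(w=1) 2-5(w=5) 2-7(w=5)}
step 4: add edge 5-8 (w=4); MST = {1-5(w=1) 2-5(w=5) 2-7(w=5) 5-8(w=4)}
step 5: add edge 0-8 (w=3); MST = {0-8(w=3) 1-5(w=1) 2-5(w=5) 2-7(w=5) 5-8(w=4)}
step 6: add edge 0-6 (w=1); MST = {0-6(w=1) 0-8(w=3) 1-5(w=1) 2-5(w=5) 2-7(w=5) 5-8(w=4)}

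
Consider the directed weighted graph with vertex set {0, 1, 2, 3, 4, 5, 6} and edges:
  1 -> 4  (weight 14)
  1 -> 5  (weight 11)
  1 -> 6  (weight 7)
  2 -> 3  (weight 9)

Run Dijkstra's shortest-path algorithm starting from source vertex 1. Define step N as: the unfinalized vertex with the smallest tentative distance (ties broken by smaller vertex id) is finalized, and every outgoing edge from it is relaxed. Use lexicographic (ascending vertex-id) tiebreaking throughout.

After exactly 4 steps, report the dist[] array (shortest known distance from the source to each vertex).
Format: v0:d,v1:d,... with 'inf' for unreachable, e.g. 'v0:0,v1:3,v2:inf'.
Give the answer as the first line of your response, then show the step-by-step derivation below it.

v0:inf,v1:0,v2:inf,v3:inf,v4:14,v5:11,v6:7

step 1: dist = v0:inf,v1:0,v2:inf,v3:inf,v4:14,v5:11,v6:7
step 2: dist = v0:inf,v1:0,v2:inf,v3:inf,v4:14,v5:11,v6:7
step 3: dist = v0:inf,v1:0,v2:inf,v3:inf,v4:14,v5:11,v6:7
step 4: dist = v0:inf,v1:0,v2:inf,v3:inf,v4:14,v5:11,v6:7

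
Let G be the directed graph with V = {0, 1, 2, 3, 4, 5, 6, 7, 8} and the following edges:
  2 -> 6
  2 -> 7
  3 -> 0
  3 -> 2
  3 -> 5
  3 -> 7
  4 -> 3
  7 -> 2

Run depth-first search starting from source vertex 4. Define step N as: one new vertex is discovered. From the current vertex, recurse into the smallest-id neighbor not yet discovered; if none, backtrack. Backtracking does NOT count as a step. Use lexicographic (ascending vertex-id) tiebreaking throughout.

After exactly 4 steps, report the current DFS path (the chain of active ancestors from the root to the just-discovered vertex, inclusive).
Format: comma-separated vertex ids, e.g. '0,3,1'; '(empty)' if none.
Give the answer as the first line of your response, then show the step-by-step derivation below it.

4,3,2

step 1: discover 4; path=4; order=4
step 2: discover 3; path=4>3; order=4,3
step 3: discover 0; path=4>3>0; order=4,3,0
step 4: discover 2; path=4>3>2; order=4,3,0,2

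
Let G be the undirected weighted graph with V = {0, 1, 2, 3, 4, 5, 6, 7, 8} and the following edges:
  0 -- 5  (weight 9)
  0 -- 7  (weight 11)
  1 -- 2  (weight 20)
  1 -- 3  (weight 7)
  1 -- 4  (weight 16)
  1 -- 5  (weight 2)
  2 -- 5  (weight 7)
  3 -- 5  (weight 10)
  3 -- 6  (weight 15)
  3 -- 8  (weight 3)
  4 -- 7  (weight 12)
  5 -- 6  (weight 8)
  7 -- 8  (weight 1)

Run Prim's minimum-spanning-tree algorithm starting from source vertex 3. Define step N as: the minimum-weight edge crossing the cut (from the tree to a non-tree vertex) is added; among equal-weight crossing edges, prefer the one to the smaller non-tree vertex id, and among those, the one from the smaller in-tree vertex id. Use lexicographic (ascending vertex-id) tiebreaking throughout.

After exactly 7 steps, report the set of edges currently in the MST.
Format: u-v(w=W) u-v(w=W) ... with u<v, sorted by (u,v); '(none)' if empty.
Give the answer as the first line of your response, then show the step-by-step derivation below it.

0-5(w=9) 1-3(w=7) 1-5(w=2) 2-5(w=7) 3-8(w=3) 5-6(w=8) 7-8(w=1)

step 1: add edge 3-8 (w=3); MST = {3-8(w=3)}
step 2: add edge 7-8 (w=1); MST = {3-8(w=3) 7-8(w=1)}
step 3: add edge 1-3 (w=7); MST = {1-3(w=7) 3-8(w=3) 7-8(w=1)}
step 4: add edge 1-5 (w=2); MST = {1-3(w=7) 1-5(w=2) 3-8(w=3) 7-8(w=1)}
step 5: add edge 2-5 (w=7); MST = {1-3(w=7) 1-5(w=2) 2-5(w=7) 3-8(w=3) 7-8(w=1)}
step 6: add edge 5-6 (w=8); MST = {1-3(w=7) 1-5(w=2) 2-5(w=7) 3-8(w=3) 5-6(w=8) 7-8(w=1)}
step 7: add edge 0-5 (w=9); MST = {0-5(w=9) 1-3(w=7) 1-5(w=2) 2-5(w=7) 3-8(w=3) 5-6(w=8) 7-8(w=1)}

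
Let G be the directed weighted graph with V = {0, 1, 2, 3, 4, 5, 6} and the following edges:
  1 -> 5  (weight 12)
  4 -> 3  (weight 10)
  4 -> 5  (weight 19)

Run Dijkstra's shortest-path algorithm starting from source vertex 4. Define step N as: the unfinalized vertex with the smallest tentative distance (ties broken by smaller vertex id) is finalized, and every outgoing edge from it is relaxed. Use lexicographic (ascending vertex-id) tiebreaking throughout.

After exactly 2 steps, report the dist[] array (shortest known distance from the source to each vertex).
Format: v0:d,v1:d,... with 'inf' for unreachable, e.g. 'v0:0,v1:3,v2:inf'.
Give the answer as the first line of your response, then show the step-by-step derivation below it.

v0:inf,v1:inf,v2:inf,v3:10,v4:0,v5:19,v6:inf

step 1: dist = v0:inf,v1:inf,v2:inf,v3:10,v4:0,v5:19,v6:inf
step 2: dist = v0:inf,v1:inf,v2:inf,v3:10,v4:0,v5:19,v6:inf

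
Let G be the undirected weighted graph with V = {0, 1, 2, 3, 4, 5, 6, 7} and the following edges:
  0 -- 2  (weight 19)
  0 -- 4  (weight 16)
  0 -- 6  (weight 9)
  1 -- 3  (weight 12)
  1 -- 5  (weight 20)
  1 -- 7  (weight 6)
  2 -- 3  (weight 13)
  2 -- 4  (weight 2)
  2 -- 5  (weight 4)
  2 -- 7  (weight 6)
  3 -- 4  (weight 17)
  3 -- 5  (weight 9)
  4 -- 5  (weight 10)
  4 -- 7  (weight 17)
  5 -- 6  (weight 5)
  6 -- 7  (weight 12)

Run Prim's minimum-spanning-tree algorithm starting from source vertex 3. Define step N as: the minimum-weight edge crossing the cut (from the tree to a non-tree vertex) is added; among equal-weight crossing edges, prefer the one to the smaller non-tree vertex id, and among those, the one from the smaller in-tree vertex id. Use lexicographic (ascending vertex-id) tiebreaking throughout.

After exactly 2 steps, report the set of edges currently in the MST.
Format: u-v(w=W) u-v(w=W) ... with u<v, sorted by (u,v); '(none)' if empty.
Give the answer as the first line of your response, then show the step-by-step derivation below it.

2-5(w=4) 3-5(w=9)

step 1: add edge 3-5 (w=9); MST = {3-5(w=9)}
step 2: add edge 2-5 (w=4); MST = {2-5(w=4) 3-5(w=9)}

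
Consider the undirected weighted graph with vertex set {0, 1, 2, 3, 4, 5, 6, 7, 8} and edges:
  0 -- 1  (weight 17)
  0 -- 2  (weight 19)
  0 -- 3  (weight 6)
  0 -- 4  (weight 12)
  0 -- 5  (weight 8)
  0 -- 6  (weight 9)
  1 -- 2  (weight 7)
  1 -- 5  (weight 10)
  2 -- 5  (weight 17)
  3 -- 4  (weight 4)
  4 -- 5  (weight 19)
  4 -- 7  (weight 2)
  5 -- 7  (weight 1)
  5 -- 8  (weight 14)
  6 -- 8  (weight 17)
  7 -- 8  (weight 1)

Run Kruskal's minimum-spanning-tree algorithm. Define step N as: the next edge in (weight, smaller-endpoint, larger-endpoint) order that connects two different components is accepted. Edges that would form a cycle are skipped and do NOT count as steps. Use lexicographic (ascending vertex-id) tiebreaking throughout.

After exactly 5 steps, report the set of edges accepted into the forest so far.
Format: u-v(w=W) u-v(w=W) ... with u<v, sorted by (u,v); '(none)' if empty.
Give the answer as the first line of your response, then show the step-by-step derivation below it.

0-3(w=6) 3-4(w=4) 4-7(w=2) 5-7(w=1) 7-8(w=1)

step 1: add edge 5-7 (w=1); MST = {5-7(w=1)}
step 2: add edge 7-8 (w=1); MST = {5-7(w=1) 7-8(w=1)}
step 3: add edge 4-7 (w=2); MST = {4-7(w=2) 5-7(w=1) 7-8(w=1)}
step 4: add edge 3-4 (w=4); MST = {3-4(w=4) 4-7(w=2) 5-7(w=1) 7-8(w=1)}
step 5: add edge 0-3 (w=6); MST = {0-3(w=6) 3-4(w=4) 4-7(w=2) 5-7(w=1) 7-8(w=1)}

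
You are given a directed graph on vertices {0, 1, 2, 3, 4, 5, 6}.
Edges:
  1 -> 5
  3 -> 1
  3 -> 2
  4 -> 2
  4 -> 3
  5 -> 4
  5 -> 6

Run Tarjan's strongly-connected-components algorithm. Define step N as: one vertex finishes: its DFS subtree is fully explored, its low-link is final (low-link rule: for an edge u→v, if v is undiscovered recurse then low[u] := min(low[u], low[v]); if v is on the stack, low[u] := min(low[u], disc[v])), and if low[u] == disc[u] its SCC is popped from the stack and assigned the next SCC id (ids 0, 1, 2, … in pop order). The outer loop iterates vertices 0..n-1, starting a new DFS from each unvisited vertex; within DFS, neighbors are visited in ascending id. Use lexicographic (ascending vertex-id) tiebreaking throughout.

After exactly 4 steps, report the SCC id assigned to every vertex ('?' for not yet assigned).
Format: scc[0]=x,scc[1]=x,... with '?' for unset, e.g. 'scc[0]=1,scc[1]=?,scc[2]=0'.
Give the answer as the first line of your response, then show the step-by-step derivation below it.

scc[0]=0,scc[1]=?,scc[2]=1,scc[3]=?,scc[4]=?,scc[5]=?,scc[6]=?

step 1: low=(low[0]=0,low[1]=?,low[2]=?,low[3]=?,low[4]=?,low[5]=?,low[6]=?); scc=(scc[0]=0,scc[1]=?,scc[2]=?,scc[3]=?,scc[4]=?,scc[5]=?,scc[6]=?)
step 2: low=(low[0]=0,low[1]=1,low[2]=4,low[3]=?,low[4]=3,low[5]=2,low[6]=?); scc=(scc[0]=0,scc[1]=?,scc[2]=1,scc[3]=?,scc[4]=?,scc[5]=?,scc[6]=?)
step 3: low=(low[0]=0,low[1]=1,low[2]=4,low[3]=1,low[4]=3,low[5]=2,low[6]=?); scc=(scc[0]=0,scc[1]=?,scc[2]=1,scc[3]=?,scc[4]=?,scc[5]=?,scc[6]=?)
step 4: low=(low[0]=0,low[1]=1,low[2]=4,low[3]=1,low[4]=1,low[5]=2,low[6]=?); scc=(scc[0]=0,scc[1]=?,scc[2]=1,scc[3]=?,scc[4]=?,scc[5]=?,scc[6]=?)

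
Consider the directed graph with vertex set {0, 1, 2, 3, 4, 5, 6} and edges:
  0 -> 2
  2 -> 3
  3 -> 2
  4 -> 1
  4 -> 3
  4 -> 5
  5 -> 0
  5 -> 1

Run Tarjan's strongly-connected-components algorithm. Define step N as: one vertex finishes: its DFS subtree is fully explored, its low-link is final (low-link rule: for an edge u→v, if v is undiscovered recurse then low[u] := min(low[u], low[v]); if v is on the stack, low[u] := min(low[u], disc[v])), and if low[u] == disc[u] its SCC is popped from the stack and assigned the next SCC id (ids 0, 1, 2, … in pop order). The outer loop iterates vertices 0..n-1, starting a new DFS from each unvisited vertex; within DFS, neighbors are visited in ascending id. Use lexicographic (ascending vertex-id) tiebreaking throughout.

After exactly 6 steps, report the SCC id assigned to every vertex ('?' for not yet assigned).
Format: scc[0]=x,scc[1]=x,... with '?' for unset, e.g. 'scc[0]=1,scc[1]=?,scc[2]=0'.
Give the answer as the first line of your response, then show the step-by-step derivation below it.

scc[0]=1,scc[1]=2,scc[2]=0,scc[3]=0,scc[4]=4,scc[5]=3,scc[6]=?

step 1: low=(low[0]=0,low[1]=?,low[2]=1,low[3]=1,low[4]=?,low[5]=?,low[6]=?); scc=(scc[0]=?,scc[1]=?,scc[2]=?,scc[3]=?,scc[4]=?,scc[5]=?,scc[6]=?)
step 2: low=(low[0]=0,low[1]=?,low[2]=1,low[3]=1,low[4]=?,low[5]=?,low[6]=?); scc=(scc[0]=?,scc[1]=?,scc[2]=0,scc[3]=0,scc[4]=?,scc[5]=?,scc[6]=?)
step 3: low=(low[0]=0,low[1]=?,low[2]=1,low[3]=1,low[4]=?,low[5]=?,low[6]=?); scc=(scc[0]=1,scc[1]=?,scc[2]=0,scc[3]=0,scc[4]=?,scc[5]=?,scc[6]=?)
step 4: low=(low[0]=0,low[1]=3,low[2]=1,low[3]=1,low[4]=?,low[5]=?,low[6]=?); scc=(scc[0]=1,scc[1]=2,scc[2]=0,scc[3]=0,scc[4]=?,scc[5]=?,scc[6]=?)
step 5: low=(low[0]=0,low[1]=3,low[2]=1,low[3]=1,low[4]=4,low[5]=5,low[6]=?); scc=(scc[0]=1,scc[1]=2,scc[2]=0,scc[3]=0,scc[4]=?,scc[5]=3,scc[6]=?)
step 6: low=(low[0]=0,low[1]=3,low[2]=1,low[3]=1,low[4]=4,low[5]=5,low[6]=?); scc=(scc[0]=1,scc[1]=2,scc[2]=0,scc[3]=0,scc[4]=4,scc[5]=3,scc[6]=?)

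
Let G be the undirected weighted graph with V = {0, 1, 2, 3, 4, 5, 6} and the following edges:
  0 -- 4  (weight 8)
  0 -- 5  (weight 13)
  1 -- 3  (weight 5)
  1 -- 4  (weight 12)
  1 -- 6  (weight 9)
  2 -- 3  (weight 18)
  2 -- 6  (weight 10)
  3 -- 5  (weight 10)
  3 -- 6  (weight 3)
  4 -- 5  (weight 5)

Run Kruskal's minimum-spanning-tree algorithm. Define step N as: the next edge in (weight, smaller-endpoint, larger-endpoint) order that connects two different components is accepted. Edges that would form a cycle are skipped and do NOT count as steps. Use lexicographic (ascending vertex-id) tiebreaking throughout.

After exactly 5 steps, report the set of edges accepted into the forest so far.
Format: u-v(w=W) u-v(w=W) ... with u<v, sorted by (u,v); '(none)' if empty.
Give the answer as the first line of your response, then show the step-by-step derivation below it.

0-4(w=8) 1-3(w=5) 2-6(w=10) 3-6(w=3) 4-5(w=5)

step 1: add edge 3-6 (w=3); MST = {3-6(w=3)}
step 2: add edge 1-3 (w=5); MST = {1-3(w=5) 3-6(w=3)}
step 3: add edge 4-5 (w=5); MST = {1-3(w=5) 3-6(w=3) 4-5(w=5)}
step 4: add edge 0-4 (w=8); MST = {0-4(w=8) 1-3(w=5) 3-6(w=3) 4-5(w=5)}
step 5: add edge 2-6 (w=10); MST = {0-4(w=8) 1-3(w=5) 2-6(w=10) 3-6(w=3) 4-5(w=5)}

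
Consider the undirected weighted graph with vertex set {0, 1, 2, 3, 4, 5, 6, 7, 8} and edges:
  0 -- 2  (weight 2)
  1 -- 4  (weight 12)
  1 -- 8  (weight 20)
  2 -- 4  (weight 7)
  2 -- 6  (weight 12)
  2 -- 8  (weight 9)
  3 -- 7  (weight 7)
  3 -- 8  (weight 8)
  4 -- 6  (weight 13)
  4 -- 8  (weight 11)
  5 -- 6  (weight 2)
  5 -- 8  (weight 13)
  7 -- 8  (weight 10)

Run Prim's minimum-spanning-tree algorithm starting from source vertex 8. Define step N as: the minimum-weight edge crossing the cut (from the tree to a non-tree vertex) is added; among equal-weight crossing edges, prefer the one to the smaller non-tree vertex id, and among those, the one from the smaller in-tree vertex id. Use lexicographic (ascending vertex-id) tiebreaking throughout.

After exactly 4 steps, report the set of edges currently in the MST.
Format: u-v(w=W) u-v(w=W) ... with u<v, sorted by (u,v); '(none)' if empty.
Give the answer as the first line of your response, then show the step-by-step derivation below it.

0-2(w=2) 2-8(w=9) 3-7(w=7) 3-8(w=8)

step 1: add edge 3-8 (w=8); MST = {3-8(w=8)}
step 2: add edge 3-7 (w=7); MST = {3-7(w=7) 3-8(w=8)}
step 3: add edge 2-8 (w=9); MST = {2-8(w=9) 3-7(w=7) 3-8(w=8)}
step 4: add edge 0-2 (w=2); MST = {0-2(w=2) 2-8(w=9) 3-7(w=7) 3-8(w=8)}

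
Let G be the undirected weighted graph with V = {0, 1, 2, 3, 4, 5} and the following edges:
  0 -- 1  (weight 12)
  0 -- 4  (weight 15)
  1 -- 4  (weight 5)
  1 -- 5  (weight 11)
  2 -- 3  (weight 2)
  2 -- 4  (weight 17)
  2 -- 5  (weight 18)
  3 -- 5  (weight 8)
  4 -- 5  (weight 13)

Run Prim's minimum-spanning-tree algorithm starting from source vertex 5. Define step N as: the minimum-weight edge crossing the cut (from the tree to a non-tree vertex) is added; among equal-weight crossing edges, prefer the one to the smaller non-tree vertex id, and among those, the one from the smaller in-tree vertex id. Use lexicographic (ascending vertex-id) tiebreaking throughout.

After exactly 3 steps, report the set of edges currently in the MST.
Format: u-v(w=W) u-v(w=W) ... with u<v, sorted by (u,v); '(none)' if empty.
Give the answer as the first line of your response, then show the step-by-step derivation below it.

1-5(w=11) 2-3(w=2) 3-5(w=8)

step 1: add edge 3-5 (w=8); MST = {3-5(w=8)}
step 2: add edge 2-3 (w=2); MST = {2-3(w=2) 3-5(w=8)}
step 3: add edge 1-5 (w=11); MST = {1-5(w=11) 2-3(w=2) 3-5(w=8)}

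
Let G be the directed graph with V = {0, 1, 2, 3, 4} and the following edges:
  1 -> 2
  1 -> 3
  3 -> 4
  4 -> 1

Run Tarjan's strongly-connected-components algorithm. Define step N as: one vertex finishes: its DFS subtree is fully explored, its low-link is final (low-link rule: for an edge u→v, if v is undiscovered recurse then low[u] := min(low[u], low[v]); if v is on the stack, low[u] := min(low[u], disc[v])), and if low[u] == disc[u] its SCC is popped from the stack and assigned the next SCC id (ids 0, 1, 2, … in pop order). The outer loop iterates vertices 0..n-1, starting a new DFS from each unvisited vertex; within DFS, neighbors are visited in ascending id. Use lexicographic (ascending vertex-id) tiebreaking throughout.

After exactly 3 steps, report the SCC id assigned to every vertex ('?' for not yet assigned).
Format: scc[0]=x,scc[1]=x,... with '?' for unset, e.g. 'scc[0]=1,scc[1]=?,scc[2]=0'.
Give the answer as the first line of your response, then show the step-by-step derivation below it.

scc[0]=0,scc[1]=?,scc[2]=1,scc[3]=?,scc[4]=?

step 1: low=(low[0]=0,low[1]=?,low[2]=?,low[3]=?,low[4]=?); scc=(scc[0]=0,scc[1]=?,scc[2]=?,scc[3]=?,scc[4]=?)
step 2: low=(low[0]=0,low[1]=1,low[2]=2,low[3]=?,low[4]=?); scc=(scc[0]=0,scc[1]=?,scc[2]=1,scc[3]=?,scc[4]=?)
step 3: low=(low[0]=0,low[1]=1,low[2]=2,low[3]=3,low[4]=1); scc=(scc[0]=0,scc[1]=?,scc[2]=1,scc[3]=?,scc[4]=?)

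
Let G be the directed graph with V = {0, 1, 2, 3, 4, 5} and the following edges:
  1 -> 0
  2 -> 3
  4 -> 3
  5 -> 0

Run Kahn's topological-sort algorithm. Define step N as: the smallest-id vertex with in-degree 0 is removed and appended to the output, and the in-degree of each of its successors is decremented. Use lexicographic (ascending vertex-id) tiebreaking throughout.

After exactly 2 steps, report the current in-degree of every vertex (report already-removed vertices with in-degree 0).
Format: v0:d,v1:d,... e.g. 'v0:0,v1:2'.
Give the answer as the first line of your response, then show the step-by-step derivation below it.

v0:1,v1:0,v2:0,v3:1,v4:0,v5:0

step 1: output 1; order=[1]; indeg=(1,0,0,2,0,0)
step 2: output 2; order=[1,2]; indeg=(1,0,0,1,0,0)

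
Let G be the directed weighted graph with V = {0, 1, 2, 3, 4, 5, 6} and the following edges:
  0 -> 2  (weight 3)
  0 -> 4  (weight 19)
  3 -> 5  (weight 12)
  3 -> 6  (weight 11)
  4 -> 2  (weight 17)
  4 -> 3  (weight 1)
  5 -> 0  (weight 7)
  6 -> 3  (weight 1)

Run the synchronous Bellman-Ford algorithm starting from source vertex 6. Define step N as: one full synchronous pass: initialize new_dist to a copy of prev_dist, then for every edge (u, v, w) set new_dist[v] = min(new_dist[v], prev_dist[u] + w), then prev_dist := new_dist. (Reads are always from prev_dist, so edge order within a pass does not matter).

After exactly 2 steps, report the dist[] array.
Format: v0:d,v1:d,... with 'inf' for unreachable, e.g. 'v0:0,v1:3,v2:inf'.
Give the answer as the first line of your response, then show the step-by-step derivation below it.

v0:inf,v1:inf,v2:inf,v3:1,v4:inf,v5:13,v6:0

step 1: dist = v0:inf,v1:inf,v2:inf,v3:1,v4:inf,v5:inf,v6:0
step 2: dist = v0:inf,v1:inf,v2:inf,v3:1,v4:inf,v5:13,v6:0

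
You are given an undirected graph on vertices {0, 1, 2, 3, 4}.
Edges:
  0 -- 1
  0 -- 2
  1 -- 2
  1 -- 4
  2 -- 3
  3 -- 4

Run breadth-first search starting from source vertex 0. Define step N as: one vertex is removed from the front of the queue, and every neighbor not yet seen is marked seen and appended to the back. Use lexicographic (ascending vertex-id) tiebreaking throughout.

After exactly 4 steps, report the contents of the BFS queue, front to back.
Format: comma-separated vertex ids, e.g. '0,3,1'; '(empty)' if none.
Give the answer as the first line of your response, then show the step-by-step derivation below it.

3

step 1: dequeue 0; queue=[1,2]; order=0
step 2: dequeue 1; queue=[2,4]; order=0,1
step 3: dequeue 2; queue=[4,3]; order=0,1,2
step 4: dequeue 4; queue=[3]; order=0,1,2,4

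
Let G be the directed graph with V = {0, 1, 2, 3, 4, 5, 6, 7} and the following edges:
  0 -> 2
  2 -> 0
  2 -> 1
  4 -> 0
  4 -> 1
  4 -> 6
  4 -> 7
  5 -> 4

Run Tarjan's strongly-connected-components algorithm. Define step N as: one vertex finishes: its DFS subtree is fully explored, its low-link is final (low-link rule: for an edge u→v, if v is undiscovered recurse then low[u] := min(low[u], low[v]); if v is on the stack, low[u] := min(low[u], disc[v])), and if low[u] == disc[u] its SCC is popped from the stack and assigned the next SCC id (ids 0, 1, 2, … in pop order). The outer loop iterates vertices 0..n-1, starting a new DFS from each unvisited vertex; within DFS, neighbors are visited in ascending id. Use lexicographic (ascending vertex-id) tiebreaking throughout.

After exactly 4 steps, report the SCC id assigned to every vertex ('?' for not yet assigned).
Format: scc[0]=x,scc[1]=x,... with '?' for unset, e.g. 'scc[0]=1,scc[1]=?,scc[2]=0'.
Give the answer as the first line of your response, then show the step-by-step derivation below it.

scc[0]=1,scc[1]=0,scc[2]=1,scc[3]=2,scc[4]=?,scc[5]=?,scc[6]=?,scc[7]=?

step 1: low=(low[0]=0,low[1]=2,low[2]=0,low[3]=?,low[4]=?,low[5]=?,low[6]=?,low[7]=?); scc=(scc[0]=?,scc[1]=0,scc[2]=?,scc[3]=?,scc[4]=?,scc[5]=?,scc[6]=?,scc[7]=?)
step 2: low=(low[0]=0,low[1]=2,low[2]=0,low[3]=?,low[4]=?,low[5]=?,low[6]=?,low[7]=?); scc=(scc[0]=?,scc[1]=0,scc[2]=?,scc[3]=?,scc[4]=?,scc[5]=?,scc[6]=?,scc[7]=?)
step 3: low=(low[0]=0,low[1]=2,low[2]=0,low[3]=?,low[4]=?,low[5]=?,low[6]=?,low[7]=?); scc=(scc[0]=1,scc[1]=0,scc[2]=1,scc[3]=?,scc[4]=?,scc[5]=?,scc[6]=?,scc[7]=?)
step 4: low=(low[0]=0,low[1]=2,low[2]=0,low[3]=3,low[4]=?,low[5]=?,low[6]=?,low[7]=?); scc=(scc[0]=1,scc[1]=0,scc[2]=1,scc[3]=2,scc[4]=?,scc[5]=?,scc[6]=?,scc[7]=?)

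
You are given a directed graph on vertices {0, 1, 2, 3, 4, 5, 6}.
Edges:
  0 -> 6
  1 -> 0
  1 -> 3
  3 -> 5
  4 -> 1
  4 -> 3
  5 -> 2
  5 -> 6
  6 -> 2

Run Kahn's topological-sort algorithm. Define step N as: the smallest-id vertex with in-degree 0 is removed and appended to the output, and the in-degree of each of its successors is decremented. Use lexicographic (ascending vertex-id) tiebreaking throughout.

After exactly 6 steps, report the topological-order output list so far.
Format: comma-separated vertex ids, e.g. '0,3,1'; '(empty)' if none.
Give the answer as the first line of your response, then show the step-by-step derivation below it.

4,1,0,3,5,6

step 1: output 4; order=[4]; indeg=(1,0,2,1,0,1,2)
step 2: output 1; order=[4,1]; indeg=(0,0,2,0,0,1,2)
step 3: output 0; order=[4,1,0]; indeg=(0,0,2,0,0,1,1)
step 4: output 3; order=[4,1,0,3]; indeg=(0,0,2,0,0,0,1)
step 5: output 5; order=[4,1,0,3,5]; indeg=(0,0,1,0,0,0,0)
step 6: output 6; order=[4,1,0,3,5,6]; indeg=(0,0,0,0,0,0,0)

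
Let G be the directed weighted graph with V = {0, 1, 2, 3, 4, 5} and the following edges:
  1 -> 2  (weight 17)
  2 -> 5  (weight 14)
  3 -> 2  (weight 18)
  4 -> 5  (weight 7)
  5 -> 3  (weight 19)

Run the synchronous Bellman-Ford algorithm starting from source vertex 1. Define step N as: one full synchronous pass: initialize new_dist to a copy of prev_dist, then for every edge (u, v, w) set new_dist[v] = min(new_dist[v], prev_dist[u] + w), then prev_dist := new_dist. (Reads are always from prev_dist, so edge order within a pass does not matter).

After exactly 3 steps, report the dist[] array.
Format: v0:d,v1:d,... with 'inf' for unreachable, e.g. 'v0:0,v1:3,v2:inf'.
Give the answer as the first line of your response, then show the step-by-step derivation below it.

v0:inf,v1:0,v2:17,v3:50,v4:inf,v5:31

step 1: dist = v0:inf,v1:0,v2:17,v3:inf,v4:inf,v5:inf
step 2: dist = v0:inf,v1:0,v2:17,v3:inf,v4:inf,v5:31
step 3: dist = v0:inf,v1:0,v2:17,v3:50,v4:inf,v5:31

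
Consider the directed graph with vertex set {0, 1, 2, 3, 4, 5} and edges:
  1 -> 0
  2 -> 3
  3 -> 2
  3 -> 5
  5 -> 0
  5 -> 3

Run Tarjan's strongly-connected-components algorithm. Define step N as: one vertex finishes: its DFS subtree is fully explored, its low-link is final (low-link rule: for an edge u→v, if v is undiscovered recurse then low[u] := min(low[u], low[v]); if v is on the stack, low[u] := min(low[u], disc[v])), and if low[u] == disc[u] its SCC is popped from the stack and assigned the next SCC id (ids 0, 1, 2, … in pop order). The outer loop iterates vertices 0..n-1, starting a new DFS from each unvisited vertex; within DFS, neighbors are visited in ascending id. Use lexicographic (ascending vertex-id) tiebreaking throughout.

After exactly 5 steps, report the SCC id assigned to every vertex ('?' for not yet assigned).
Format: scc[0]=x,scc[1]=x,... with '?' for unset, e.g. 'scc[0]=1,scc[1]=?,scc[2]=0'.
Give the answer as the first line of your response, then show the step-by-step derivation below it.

scc[0]=0,scc[1]=1,scc[2]=2,scc[3]=2,scc[4]=?,scc[5]=2

step 1: low=(low[0]=0,low[1]=?,low[2]=?,low[3]=?,low[4]=?,low[5]=?); scc=(scc[0]=0,scc[1]=?,scc[2]=?,scc[3]=?,scc[4]=?,scc[5]=?)
step 2: low=(low[0]=0,low[1]=1,low[2]=?,low[3]=?,low[4]=?,low[5]=?); scc=(scc[0]=0,scc[1]=1,scc[2]=?,scc[3]=?,scc[4]=?,scc[5]=?)
step 3: low=(low[0]=0,low[1]=1,low[2]=2,low[3]=2,low[4]=?,low[5]=3); scc=(scc[0]=0,scc[1]=1,scc[2]=?,scc[3]=?,scc[4]=?,scc[5]=?)
step 4: low=(low[0]=0,low[1]=1,low[2]=2,low[3]=2,low[4]=?,low[5]=3); scc=(scc[0]=0,scc[1]=1,scc[2]=?,scc[3]=?,scc[4]=?,scc[5]=?)
step 5: low=(low[0]=0,low[1]=1,low[2]=2,low[3]=2,low[4]=?,low[5]=3); scc=(scc[0]=0,scc[1]=1,scc[2]=2,scc[3]=2,scc[4]=?,scc[5]=2)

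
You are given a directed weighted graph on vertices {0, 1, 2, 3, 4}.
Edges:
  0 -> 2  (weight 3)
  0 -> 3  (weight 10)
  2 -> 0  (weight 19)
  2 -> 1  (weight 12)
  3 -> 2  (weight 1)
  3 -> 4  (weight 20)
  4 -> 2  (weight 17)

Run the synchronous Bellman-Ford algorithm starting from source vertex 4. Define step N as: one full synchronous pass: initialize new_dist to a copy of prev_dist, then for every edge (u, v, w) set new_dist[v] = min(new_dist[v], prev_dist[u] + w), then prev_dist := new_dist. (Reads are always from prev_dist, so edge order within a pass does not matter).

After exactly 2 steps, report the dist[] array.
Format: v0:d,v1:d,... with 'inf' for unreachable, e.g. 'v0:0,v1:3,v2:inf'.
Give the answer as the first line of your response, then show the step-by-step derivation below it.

v0:36,v1:29,v2:17,v3:inf,v4:0

step 1: dist = v0:inf,v1:inf,v2:17,v3:inf,v4:0
step 2: dist = v0:36,v1:29,v2:17,v3:inf,v4:0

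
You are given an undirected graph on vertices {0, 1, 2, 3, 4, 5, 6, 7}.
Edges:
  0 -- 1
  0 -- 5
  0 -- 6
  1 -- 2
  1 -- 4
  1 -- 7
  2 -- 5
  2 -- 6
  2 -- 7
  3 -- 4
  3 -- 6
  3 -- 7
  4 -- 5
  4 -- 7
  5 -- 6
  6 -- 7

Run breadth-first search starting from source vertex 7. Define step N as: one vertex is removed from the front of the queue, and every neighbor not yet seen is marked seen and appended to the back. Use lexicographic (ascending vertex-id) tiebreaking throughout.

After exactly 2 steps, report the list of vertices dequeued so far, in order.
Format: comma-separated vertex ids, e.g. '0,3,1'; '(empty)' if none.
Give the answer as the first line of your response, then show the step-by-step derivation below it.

7,1

step 1: dequeue 7; queue=[1,2,3,4,6]; order=7
step 2: dequeue 1; queue=[2,3,4,6,0]; order=7,1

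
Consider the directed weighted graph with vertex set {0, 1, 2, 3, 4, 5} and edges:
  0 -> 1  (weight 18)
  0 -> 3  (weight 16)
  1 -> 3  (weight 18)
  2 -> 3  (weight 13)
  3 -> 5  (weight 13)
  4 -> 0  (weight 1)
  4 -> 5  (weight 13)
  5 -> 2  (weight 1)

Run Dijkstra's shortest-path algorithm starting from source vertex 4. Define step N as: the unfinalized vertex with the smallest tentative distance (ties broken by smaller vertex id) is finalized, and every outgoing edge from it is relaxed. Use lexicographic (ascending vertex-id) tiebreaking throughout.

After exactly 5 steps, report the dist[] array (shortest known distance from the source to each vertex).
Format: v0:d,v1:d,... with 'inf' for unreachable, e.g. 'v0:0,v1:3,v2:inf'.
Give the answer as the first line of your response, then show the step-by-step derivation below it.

v0:1,v1:19,v2:14,v3:17,v4:0,v5:13

step 1: dist = v0:1,v1:inf,v2:inf,v3:inf,v4:0,v5:13
step 2: dist = v0:1,v1:19,v2:inf,v3:17,v4:0,v5:13
step 3: dist = v0:1,v1:19,v2:14,v3:17,v4:0,v5:13
step 4: dist = v0:1,v1:19,v2:14,v3:17,v4:0,v5:13
step 5: dist = v0:1,v1:19,v2:14,v3:17,v4:0,v5:13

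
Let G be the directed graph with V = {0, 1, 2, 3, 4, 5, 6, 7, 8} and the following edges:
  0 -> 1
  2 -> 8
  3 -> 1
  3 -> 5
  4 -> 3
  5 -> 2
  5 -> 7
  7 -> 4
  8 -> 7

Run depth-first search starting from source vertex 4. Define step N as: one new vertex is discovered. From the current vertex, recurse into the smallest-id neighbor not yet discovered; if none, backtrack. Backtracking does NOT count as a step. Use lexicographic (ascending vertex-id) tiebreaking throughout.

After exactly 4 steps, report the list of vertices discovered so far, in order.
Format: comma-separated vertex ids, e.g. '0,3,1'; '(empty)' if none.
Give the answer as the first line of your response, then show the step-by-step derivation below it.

4,3,1,5

step 1: discover 4; path=4; order=4
step 2: discover 3; path=4>3; order=4,3
step 3: discover 1; path=4>3>1; order=4,3,1
step 4: discover 5; path=4>3>5; order=4,3,1,5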